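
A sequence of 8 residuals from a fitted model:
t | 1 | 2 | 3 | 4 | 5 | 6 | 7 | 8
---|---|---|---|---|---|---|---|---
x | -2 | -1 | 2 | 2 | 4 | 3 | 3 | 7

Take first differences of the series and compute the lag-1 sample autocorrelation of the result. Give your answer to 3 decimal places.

-0.298

First differences Δx: 1, 3, 0, 2, -1, 0, 4
Mean of differences = 1.2857
Numerator Σ(Δx_t−Δx̄)(Δx_{t+1}−Δx̄) = -5.7959
Denominator Σ(Δx_t−Δx̄)² = 19.4286
r_1(Δx) = -5.7959 / 19.4286 = -0.298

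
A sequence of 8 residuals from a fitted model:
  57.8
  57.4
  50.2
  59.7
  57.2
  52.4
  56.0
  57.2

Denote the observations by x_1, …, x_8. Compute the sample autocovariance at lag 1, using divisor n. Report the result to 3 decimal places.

Mean x̄ = (57.8 + 57.4 + 50.2 + 59.7 + 57.2 + 52.4 + 56.0 + 57.2)/8 = 55.9875
Deviations: 1.8125, 1.4125, -5.7875, 3.7125, 1.2125, -3.5875, 0.0125, 1.2125
Σ_{t=1}^{7}(x_t−x̄)(x_{t+1}−x̄) = -26.9789
γ_1 = -26.9789 / 8 = -3.372

-3.372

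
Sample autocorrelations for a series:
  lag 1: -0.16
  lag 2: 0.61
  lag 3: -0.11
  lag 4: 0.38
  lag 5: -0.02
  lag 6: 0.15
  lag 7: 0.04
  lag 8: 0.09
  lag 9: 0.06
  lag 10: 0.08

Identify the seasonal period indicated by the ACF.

2

The largest autocorrelation is r_2 = 0.61, with weaker echoes at lags 4 (0.38) and 6 (0.15); the remaining lags stay at or below 0.09.
The dominant spike at lag 2 indicates a seasonal period of 2.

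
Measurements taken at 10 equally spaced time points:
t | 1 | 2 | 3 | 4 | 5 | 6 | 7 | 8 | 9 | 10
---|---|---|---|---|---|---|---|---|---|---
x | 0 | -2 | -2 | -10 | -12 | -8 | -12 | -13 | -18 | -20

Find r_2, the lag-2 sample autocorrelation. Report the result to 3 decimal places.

Mean x̄ = (0 − 2 − 2 − 10 − 12 − 8 − 12 − 13 − 18 − 20)/10 = -9.7000
Numerator Σ_{t=1}^{8}(x_t−x̄)(x_{t+2}−x̄) = 106.9200
Denominator Σ(x_t−x̄)² = 412.1000
r_2 = 106.9200 / 412.1000 = 0.259

0.259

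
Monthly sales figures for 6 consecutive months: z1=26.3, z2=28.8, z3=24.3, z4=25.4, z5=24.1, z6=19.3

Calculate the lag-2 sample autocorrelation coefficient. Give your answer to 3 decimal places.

-0.026

Mean z̄ = (26.3 + 28.8 + 24.3 + 25.4 + 24.1 + 19.3)/6 = 24.7000
Deviations from mean: 1.6000, 4.1000, -0.4000, 0.7000, -0.6000, -5.4000
Numerator Σ_{t=1}^{4}(z_t−z̄)(z_{t+2}−z̄) = -1.3100
Denominator Σ(z_t−z̄)² = 49.5400
r_2 = -1.3100 / 49.5400 = -0.026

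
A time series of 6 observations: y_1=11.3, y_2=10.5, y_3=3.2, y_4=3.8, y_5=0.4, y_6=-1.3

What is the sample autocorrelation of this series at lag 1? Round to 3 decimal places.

0.449

Mean ȳ = (11.3 + 10.5 + 3.2 + 3.8 + 0.4 − 1.3)/6 = 4.6500
Numerator Σ_{t=1}^{5}(y_t−ȳ)(y_{t+1}−ȳ) = 60.5525
Denominator Σ(y_t−ȳ)² = 134.7350
r_1 = 60.5525 / 134.7350 = 0.449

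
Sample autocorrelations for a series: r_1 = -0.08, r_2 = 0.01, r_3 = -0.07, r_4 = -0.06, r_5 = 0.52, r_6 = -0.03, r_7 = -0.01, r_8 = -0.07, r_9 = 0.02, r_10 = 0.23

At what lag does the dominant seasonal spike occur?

The largest autocorrelation is r_5 = 0.52, with a weaker echo at lag 10 (0.23); the remaining lags stay at or below 0.02.
The dominant spike at lag 5 indicates a seasonal period of 5.

5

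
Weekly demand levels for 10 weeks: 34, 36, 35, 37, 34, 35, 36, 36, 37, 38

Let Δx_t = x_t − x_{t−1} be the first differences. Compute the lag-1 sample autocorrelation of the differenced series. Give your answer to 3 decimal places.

First differences Δx: 2, -1, 2, -3, 1, 1, 0, 1, 1
Mean of differences = 0.4444
Numerator Σ(Δx_t−Δx̄)(Δx_{t+1}−Δx̄) = -11.6420
Denominator Σ(Δx_t−Δx̄)² = 20.2222
r_1(Δx) = -11.6420 / 20.2222 = -0.576

-0.576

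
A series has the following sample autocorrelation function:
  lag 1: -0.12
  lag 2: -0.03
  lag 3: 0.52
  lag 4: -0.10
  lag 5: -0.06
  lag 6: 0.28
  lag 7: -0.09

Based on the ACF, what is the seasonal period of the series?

3

The largest autocorrelation is r_3 = 0.52, with a weaker echo at lag 6 (0.28); the remaining lags stay at or below -0.03.
The dominant spike at lag 3 indicates a seasonal period of 3.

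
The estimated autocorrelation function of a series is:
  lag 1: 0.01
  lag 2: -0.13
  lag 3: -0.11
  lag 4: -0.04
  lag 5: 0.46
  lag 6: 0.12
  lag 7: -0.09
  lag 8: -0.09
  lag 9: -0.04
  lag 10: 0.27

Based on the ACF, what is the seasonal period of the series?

The largest autocorrelation is r_5 = 0.46, with a weaker echo at lag 10 (0.27); the remaining lags stay at or below 0.12.
The dominant spike at lag 5 indicates a seasonal period of 5.

5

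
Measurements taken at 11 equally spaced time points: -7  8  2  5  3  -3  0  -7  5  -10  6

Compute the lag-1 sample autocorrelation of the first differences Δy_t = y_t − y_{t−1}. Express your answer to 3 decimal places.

-0.639

First differences Δy: 15, -6, 3, -2, -6, 3, -7, 12, -15, 16
Mean of differences = 1.3000
Numerator Σ(Δy_t−Δȳ)(Δy_{t+1}−Δȳ) = -623.2900
Denominator Σ(Δy_t−Δȳ)² = 976.1000
r_1(Δy) = -623.2900 / 976.1000 = -0.639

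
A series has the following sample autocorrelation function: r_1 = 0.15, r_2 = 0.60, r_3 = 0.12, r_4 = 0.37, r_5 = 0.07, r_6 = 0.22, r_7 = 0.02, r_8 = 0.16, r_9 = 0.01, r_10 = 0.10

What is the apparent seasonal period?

The largest autocorrelation is r_2 = 0.60, with weaker echoes at lags 4 (0.37), 6 (0.22) and 8 (0.16); the remaining lags stay at or below 0.15.
The dominant spike at lag 2 indicates a seasonal period of 2.

2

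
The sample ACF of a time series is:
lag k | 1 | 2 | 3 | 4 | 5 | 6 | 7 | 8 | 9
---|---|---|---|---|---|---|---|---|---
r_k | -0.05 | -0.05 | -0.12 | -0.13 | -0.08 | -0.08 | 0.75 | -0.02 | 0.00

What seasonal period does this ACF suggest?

The largest autocorrelation is r_7 = 0.75; the remaining lags stay at or below 0.00.
The dominant spike at lag 7 indicates a seasonal period of 7.

7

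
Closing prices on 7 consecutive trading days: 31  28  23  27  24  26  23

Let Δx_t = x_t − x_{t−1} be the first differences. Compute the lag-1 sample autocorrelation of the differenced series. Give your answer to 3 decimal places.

-0.545

First differences Δx: -3, -5, 4, -3, 2, -3
Mean of differences = -1.3333
Numerator Σ(Δx_t−Δx̄)(Δx_{t+1}−Δx̄) = -33.4444
Denominator Σ(Δx_t−Δx̄)² = 61.3333
r_1(Δx) = -33.4444 / 61.3333 = -0.545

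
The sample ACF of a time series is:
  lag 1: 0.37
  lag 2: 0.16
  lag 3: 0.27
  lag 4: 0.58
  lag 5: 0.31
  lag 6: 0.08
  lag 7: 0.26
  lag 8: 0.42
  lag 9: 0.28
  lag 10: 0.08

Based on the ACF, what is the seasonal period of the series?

4

The largest autocorrelation is r_4 = 0.58, with a weaker echo at lag 8 (0.42); the remaining lags stay at or below 0.37. The elevated value at lag 1 (0.37), dropping to 0.16 at lag 2, reflects decaying short-term dependence rather than seasonality.
The dominant spike at lag 4 indicates a seasonal period of 4.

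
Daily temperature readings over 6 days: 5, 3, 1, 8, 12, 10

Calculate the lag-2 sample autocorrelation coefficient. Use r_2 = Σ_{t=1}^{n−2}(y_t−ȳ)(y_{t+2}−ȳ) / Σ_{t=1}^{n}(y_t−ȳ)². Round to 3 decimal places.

-0.246

Mean ȳ = (5 + 3 + 1 + 8 + 12 + 10)/6 = 6.5000
Numerator Σ_{t=1}^{4}(y_t−ȳ)(y_{t+2}−ȳ) = -22.0000
Denominator Σ(y_t−ȳ)² = 89.5000
r_2 = -22.0000 / 89.5000 = -0.246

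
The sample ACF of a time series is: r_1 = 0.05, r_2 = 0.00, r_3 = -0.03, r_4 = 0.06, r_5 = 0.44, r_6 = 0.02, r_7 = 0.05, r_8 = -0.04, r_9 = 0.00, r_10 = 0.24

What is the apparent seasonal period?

The largest autocorrelation is r_5 = 0.44, with a weaker echo at lag 10 (0.24); the remaining lags stay at or below 0.06.
The dominant spike at lag 5 indicates a seasonal period of 5.

5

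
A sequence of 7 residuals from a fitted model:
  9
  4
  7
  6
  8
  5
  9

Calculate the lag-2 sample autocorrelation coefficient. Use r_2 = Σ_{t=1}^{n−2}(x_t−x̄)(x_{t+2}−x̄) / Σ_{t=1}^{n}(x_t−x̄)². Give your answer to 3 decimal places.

0.304

Mean x̄ = (9 + 4 + 7 + 6 + 8 + 5 + 9)/7 = 6.8571
Σ(x_t−x̄)(x_{t+2}−x̄) = (0.3061) + (2.4490) + (0.1633) + (1.5918) + (2.4490) = 6.9592
Denominator Σ(x_t−x̄)² = 22.8571
r_2 = 6.9592 / 22.8571 = 0.304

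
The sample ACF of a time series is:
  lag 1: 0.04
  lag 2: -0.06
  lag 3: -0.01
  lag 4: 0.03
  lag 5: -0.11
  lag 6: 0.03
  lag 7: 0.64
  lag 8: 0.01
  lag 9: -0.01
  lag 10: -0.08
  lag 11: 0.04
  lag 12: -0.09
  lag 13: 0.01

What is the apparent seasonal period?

7

The largest autocorrelation is r_7 = 0.64; the remaining lags stay at or below 0.04.
The dominant spike at lag 7 indicates a seasonal period of 7.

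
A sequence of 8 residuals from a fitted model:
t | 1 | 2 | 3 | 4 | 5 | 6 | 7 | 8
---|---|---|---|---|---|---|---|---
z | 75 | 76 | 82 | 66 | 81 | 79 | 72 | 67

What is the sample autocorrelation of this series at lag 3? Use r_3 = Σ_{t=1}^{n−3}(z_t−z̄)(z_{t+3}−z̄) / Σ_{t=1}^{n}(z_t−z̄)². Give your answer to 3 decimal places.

Mean z̄ = (75 + 76 + 82 + 66 + 81 + 79 + 72 + 67)/8 = 74.7500
Σ(z_t−z̄)(z_{t+3}−z̄) = (-2.1875) + (7.8125) + (30.8125) + (24.0625) + (-48.4375) = 12.0625
Denominator Σ(z_t−z̄)² = 255.5000
r_3 = 12.0625 / 255.5000 = 0.047

0.047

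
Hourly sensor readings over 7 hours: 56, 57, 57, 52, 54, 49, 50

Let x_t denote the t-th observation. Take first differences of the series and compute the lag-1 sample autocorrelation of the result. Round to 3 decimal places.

First differences Δx: 1, 0, -5, 2, -5, 1
Mean of differences = -1.0000
Numerator Σ(Δx_t−Δx̄)(Δx_{t+1}−Δx̄) = -34.0000
Denominator Σ(Δx_t−Δx̄)² = 50.0000
r_1(Δx) = -34.0000 / 50.0000 = -0.680

-0.680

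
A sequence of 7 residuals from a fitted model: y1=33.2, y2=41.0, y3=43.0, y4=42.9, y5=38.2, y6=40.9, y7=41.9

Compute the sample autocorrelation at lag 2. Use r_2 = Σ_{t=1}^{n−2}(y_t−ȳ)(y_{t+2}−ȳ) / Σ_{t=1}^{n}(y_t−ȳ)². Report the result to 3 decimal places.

Mean ȳ = (33.2 + 41.0 + 43.0 + 42.9 + 38.2 + 40.9 + 41.9)/7 = 40.1571
Numerator Σ_{t=1}^{5}(y_t−ȳ)(y_{t+2}−ȳ) = -24.4037
Denominator Σ(y_t−ȳ)² = 72.1371
r_2 = -24.4037 / 72.1371 = -0.338

-0.338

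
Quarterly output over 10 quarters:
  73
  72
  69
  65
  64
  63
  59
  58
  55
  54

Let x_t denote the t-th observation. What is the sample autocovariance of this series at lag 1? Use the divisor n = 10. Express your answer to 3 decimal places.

Mean x̄ = (73 + 72 + 69 + 65 + 64 + 63 + 59 + 58 + 55 + 54)/10 = 63.2000
Σ_{t=1}^{9}(x_t−x̄)(x_{t+1}−x̄) = 289.7600
γ_1 = 289.7600 / 10 = 28.976

28.976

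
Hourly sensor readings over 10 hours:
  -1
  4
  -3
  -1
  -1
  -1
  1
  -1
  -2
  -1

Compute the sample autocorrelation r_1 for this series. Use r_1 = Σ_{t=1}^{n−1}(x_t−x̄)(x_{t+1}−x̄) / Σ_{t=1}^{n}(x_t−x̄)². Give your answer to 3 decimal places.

Mean x̄ = (-1 + 4 − 3 − 1 − 1 − 1 + 1 − 1 − 2 − 1)/10 = -0.6000
Numerator Σ_{t=1}^{9}(x_t−x̄)(x_{t+1}−x̄) = -11.7600
Denominator Σ(x_t−x̄)² = 32.4000
r_1 = -11.7600 / 32.4000 = -0.363

-0.363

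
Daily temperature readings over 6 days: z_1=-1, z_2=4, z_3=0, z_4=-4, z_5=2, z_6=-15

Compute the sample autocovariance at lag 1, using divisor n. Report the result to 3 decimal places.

Mean z̄ = (-1 + 4 + 0 − 4 + 2 − 15)/6 = -2.3333
Σ_{t=1}^{5}(z_t−z̄)(z_{t+1}−z̄) = -42.7778
γ_1 = -42.7778 / 6 = -7.130

-7.130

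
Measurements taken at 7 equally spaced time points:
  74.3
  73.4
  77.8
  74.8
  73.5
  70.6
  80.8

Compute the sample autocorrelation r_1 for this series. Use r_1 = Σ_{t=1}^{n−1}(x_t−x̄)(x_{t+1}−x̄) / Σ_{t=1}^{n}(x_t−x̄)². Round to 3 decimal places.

Mean x̄ = (74.3 + 73.4 + 77.8 + 74.8 + 73.5 + 70.6 + 80.8)/7 = 75.0286
Numerator Σ_{t=1}^{6}(x_t−x̄)(x_{t+1}−x̄) = -22.4008
Denominator Σ(x_t−x̄)² = 66.1743
r_1 = -22.4008 / 66.1743 = -0.339

-0.339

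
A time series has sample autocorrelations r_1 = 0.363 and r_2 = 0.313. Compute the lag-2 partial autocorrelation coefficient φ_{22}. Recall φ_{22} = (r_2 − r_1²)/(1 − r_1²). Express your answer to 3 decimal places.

φ_{22} = (r_2 − r_1²) / (1 − r_1²)
r_1² = (0.363)² = 0.131769
Numerator = 0.313 − 0.1318 = 0.1812; denominator = 1 − 0.1318 = 0.8682
φ_{22} = 0.1812 / 0.8682 = 0.209

0.209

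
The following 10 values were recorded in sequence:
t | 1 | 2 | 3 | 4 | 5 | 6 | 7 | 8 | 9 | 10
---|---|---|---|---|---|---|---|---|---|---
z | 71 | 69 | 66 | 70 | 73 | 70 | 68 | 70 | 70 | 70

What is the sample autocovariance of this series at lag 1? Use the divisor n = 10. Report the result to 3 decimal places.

0.171

Mean z̄ = (71 + 69 + 66 + 70 + 73 + 70 + 68 + 70 + 70 + 70)/10 = 69.7000
Σ_{t=1}^{9}(z_t−z̄)(z_{t+1}−z̄) = 1.7100
γ_1 = 1.7100 / 10 = 0.171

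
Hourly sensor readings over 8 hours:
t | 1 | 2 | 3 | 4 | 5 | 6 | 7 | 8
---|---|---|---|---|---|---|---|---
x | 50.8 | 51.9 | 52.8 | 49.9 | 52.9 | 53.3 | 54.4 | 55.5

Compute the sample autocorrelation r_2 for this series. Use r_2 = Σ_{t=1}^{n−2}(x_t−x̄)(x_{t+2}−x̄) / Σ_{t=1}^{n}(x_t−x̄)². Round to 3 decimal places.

Mean x̄ = (50.8 + 51.9 + 52.8 + 49.9 + 52.9 + 53.3 + 54.4 + 55.5)/8 = 52.6875
Numerator Σ_{t=1}^{6}(x_t−x̄)(x_{t+2}−x̄) = 2.3859
Denominator Σ(x_t−x̄)² = 23.2288
r_2 = 2.3859 / 23.2288 = 0.103

0.103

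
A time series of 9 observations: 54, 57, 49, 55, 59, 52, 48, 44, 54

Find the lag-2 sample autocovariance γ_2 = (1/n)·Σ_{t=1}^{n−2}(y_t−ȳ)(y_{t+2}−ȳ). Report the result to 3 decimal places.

Mean ȳ = (54 + 57 + 49 + 55 + 59 + 52 + 48 + 44 + 54)/9 = 52.4444
Σ_{t=1}^{7}(y_t−ȳ)(y_{t+2}−ȳ) = -49.7284
γ_2 = -49.7284 / 9 = -5.525

-5.525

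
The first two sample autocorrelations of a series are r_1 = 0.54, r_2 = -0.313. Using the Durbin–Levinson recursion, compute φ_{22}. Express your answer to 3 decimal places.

-0.853

φ_{22} = (r_2 − r_1²) / (1 − r_1²)
r_1² = (0.54)² = 0.2916
Numerator = -0.313 − 0.2916 = -0.6046; denominator = 1 − 0.2916 = 0.7084
φ_{22} = -0.6046 / 0.7084 = -0.853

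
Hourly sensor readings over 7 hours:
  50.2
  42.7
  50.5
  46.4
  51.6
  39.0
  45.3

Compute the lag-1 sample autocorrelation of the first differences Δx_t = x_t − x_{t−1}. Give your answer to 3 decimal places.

First differences Δx: -7.5, 7.8, -4.1, 5.2, -12.6, 6.3
Mean of differences = -0.8167
Numerator Σ(Δx_t−Δx̄)(Δx_{t+1}−Δx̄) = -260.3886
Denominator Σ(Δx_t−Δx̄)² = 355.3883
r_1(Δx) = -260.3886 / 355.3883 = -0.733

-0.733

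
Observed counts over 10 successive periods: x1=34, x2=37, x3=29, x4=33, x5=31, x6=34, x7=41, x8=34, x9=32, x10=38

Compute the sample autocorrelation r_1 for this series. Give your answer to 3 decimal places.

Mean x̄ = (34 + 37 + 29 + 33 + 31 + 34 + 41 + 34 + 32 + 38)/10 = 34.3000
Numerator Σ_{t=1}^{9}(x_t−x̄)(x_{t+1}−x̄) = -14.7900
Denominator Σ(x_t−x̄)² = 112.1000
r_1 = -14.7900 / 112.1000 = -0.132

-0.132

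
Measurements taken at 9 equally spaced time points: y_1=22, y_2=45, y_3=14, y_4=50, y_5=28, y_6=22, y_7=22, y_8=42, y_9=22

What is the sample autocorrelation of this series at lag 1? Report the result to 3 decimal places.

-0.645

Mean ȳ = (22 + 45 + 14 + 50 + 28 + 22 + 22 + 42 + 22)/9 = 29.6667
Numerator Σ_{t=1}^{8}(y_t−ȳ)(y_{t+1}−ȳ) = -827.7778
Denominator Σ(y_t−ȳ)² = 1284.0000
r_1 = -827.7778 / 1284.0000 = -0.645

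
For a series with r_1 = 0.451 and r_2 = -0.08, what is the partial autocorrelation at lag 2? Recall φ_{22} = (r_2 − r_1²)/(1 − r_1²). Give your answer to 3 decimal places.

φ_{22} = (r_2 − r_1²) / (1 − r_1²)
r_1² = (0.451)² = 0.203401
Numerator = -0.08 − 0.2034 = -0.2834; denominator = 1 − 0.2034 = 0.7966
φ_{22} = -0.2834 / 0.7966 = -0.356

-0.356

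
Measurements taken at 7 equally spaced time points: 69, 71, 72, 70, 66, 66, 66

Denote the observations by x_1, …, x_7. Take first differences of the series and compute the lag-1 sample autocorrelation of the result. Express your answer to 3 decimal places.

0.223

First differences Δx: 2, 1, -2, -4, 0, 0
Mean of differences = -0.5000
Numerator Σ(Δx_t−Δx̄)(Δx_{t+1}−Δx̄) = 5.2500
Denominator Σ(Δx_t−Δx̄)² = 23.5000
r_1(Δx) = 5.2500 / 23.5000 = 0.223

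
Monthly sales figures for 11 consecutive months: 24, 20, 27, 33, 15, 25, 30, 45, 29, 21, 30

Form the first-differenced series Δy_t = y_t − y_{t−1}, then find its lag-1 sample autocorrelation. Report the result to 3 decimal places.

-0.285

First differences Δy: -4, 7, 6, -18, 10, 5, 15, -16, -8, 9
Mean of differences = 0.6000
Numerator Σ(Δy_t−Δȳ)(Δy_{t+1}−Δȳ) = -333.9600
Denominator Σ(Δy_t−Δȳ)² = 1172.4000
r_1(Δy) = -333.9600 / 1172.4000 = -0.285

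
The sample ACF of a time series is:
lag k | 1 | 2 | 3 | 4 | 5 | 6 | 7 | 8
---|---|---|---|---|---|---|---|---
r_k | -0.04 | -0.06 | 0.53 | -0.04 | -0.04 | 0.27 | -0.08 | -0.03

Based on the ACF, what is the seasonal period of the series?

The largest autocorrelation is r_3 = 0.53, with a weaker echo at lag 6 (0.27); the remaining lags stay at or below -0.03.
The dominant spike at lag 3 indicates a seasonal period of 3.

3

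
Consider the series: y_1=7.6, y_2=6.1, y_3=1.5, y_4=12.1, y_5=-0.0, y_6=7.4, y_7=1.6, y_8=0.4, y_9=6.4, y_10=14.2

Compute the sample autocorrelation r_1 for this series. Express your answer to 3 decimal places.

Mean ȳ = (7.6 + 6.1 + 1.5 + 12.1 − 0.0 + 7.4 + 1.6 + 0.4 + 6.4 + 14.2)/10 = 5.7300
Numerator Σ_{t=1}^{9}(y_t−ȳ)(y_{t+1}−ȳ) = -56.6679
Denominator Σ(y_t−ȳ)² = 215.3810
r_1 = -56.6679 / 215.3810 = -0.263

-0.263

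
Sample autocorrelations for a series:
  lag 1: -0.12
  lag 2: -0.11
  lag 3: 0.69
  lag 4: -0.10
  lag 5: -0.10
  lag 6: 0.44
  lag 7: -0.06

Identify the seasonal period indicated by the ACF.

The largest autocorrelation is r_3 = 0.69, with a weaker echo at lag 6 (0.44); the remaining lags stay at or below -0.06.
The dominant spike at lag 3 indicates a seasonal period of 3.

3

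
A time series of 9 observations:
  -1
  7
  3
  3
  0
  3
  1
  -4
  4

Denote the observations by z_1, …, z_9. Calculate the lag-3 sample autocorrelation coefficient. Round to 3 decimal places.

0.010

Mean z̄ = (-1 + 7 + 3 + 3 + 0 + 3 + 1 − 4 + 4)/9 = 1.7778
Numerator Σ_{t=1}^{6}(z_t−z̄)(z_{t+3}−z̄) = 0.8519
Denominator Σ(z_t−z̄)² = 81.5556
r_3 = 0.8519 / 81.5556 = 0.010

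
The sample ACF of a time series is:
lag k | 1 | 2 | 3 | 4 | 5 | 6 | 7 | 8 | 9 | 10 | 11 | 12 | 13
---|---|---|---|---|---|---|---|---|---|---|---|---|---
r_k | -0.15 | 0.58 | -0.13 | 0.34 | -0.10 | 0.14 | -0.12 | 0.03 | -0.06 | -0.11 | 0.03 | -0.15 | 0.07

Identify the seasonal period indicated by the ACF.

2

The largest autocorrelation is r_2 = 0.58, with a weaker echo at lag 4 (0.34); the remaining lags stay at or below 0.14.
The dominant spike at lag 2 indicates a seasonal period of 2.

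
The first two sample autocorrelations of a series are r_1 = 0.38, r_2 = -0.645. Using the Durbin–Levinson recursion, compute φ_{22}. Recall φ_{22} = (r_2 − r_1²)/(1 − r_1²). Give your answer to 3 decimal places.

-0.923

φ_{22} = (r_2 − r_1²) / (1 − r_1²)
r_1² = (0.38)² = 0.1444
Numerator = -0.645 − 0.1444 = -0.7894; denominator = 1 − 0.1444 = 0.8556
φ_{22} = -0.7894 / 0.8556 = -0.923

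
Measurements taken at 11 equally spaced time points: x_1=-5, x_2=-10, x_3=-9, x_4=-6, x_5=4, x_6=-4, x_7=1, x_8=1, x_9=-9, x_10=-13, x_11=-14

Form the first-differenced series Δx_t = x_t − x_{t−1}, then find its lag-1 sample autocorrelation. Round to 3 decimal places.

First differences Δx: -5, 1, 3, 10, -8, 5, 0, -10, -4, -1
Mean of differences = -0.9000
Numerator Σ(Δx_t−Δx̄)(Δx_{t+1}−Δx̄) = -51.5100
Denominator Σ(Δx_t−Δx̄)² = 332.9000
r_1(Δx) = -51.5100 / 332.9000 = -0.155

-0.155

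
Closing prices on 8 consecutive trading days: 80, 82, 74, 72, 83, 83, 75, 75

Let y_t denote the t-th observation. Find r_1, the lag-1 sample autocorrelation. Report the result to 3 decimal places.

0.036

Mean ȳ = (80 + 82 + 74 + 72 + 83 + 83 + 75 + 75)/8 = 78.0000
Numerator Σ_{t=1}^{7}(y_t−ȳ)(y_{t+1}−ȳ) = 5.0000
Denominator Σ(y_t−ȳ)² = 140.0000
r_1 = 5.0000 / 140.0000 = 0.036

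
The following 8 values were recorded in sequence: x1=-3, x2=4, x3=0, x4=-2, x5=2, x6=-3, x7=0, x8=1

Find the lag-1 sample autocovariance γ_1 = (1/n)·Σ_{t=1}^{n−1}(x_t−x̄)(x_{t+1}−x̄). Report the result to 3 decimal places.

-2.736

Mean x̄ = (-3 + 4 + 0 − 2 + 2 − 3 + 0 + 1)/8 = -0.1250
Σ_{t=1}^{7}(x_t−x̄)(x_{t+1}−x̄) = -21.8906
γ_1 = -21.8906 / 8 = -2.736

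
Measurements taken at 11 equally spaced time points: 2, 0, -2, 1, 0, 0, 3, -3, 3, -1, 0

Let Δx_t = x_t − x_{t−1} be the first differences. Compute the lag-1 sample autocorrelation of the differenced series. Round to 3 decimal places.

First differences Δx: -2, -2, 3, -1, 0, 3, -6, 6, -4, 1
Mean of differences = -0.2000
Numerator Σ(Δx_t−Δx̄)(Δx_{t+1}−Δx̄) = -87.2400
Denominator Σ(Δx_t−Δx̄)² = 115.6000
r_1(Δx) = -87.2400 / 115.6000 = -0.755

-0.755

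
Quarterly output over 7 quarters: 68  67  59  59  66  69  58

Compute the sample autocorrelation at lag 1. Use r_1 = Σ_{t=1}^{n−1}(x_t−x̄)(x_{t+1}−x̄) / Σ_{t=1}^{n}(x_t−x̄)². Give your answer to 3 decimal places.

-0.058

Mean x̄ = (68 + 67 + 59 + 59 + 66 + 69 + 58)/7 = 63.7143
Deviations from mean: 4.2857, 3.2857, -4.7143, -4.7143, 2.2857, 5.2857, -5.7143
Σ(x_t−x̄)(x_{t+1}−x̄) = (14.0816) + (-15.4898) + (22.2245) + (-10.7755) + (12.0816) + (-30.2041) = -8.0816
Denominator Σ(x_t−x̄)² = 139.4286
r_1 = -8.0816 / 139.4286 = -0.058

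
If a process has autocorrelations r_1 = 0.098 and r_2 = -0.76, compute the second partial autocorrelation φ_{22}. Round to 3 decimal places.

-0.777

φ_{22} = (r_2 − r_1²) / (1 − r_1²)
r_1² = (0.098)² = 0.009604
Numerator = -0.76 − 0.0096 = -0.7696; denominator = 1 − 0.0096 = 0.9904
φ_{22} = -0.7696 / 0.9904 = -0.777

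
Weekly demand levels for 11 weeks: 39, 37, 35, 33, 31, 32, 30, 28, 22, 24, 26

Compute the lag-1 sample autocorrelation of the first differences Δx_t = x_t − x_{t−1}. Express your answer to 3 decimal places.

First differences Δx: -2, -2, -2, -2, 1, -2, -2, -6, 2, 2
Mean of differences = -1.3000
Numerator Σ(Δx_t−Δx̄)(Δx_{t+1}−Δx̄) = -2.5900
Denominator Σ(Δx_t−Δx̄)² = 52.1000
r_1(Δx) = -2.5900 / 52.1000 = -0.050

-0.050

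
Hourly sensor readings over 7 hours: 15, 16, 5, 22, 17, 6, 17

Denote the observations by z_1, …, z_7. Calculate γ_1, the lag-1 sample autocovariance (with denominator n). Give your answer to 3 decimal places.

-16.000

Mean z̄ = (15 + 16 + 5 + 22 + 17 + 6 + 17)/7 = 14.0000
Σ_{t=1}^{6}(z_t−z̄)(z_{t+1}−z̄) = -112.0000
γ_1 = -112.0000 / 7 = -16.000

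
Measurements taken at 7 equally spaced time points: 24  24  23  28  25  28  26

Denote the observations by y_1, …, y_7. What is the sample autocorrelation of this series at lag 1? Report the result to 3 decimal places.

-0.062

Mean ȳ = (24 + 24 + 23 + 28 + 25 + 28 + 26)/7 = 25.4286
Deviations from mean: -1.4286, -1.4286, -2.4286, 2.5714, -0.4286, 2.5714, 0.5714
Numerator Σ_{t=1}^{6}(y_t−ȳ)(y_{t+1}−ȳ) = -1.4694
Denominator Σ(y_t−ȳ)² = 23.7143
r_1 = -1.4694 / 23.7143 = -0.062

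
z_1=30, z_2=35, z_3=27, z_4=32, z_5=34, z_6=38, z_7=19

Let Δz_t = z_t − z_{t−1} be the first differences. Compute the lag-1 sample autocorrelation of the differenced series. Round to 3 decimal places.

-0.286

First differences Δz: 5, -8, 5, 2, 4, -19
Mean of differences = -1.8333
Numerator Σ(Δz_t−Δz̄)(Δz_{t+1}−Δz̄) = -135.8611
Denominator Σ(Δz_t−Δz̄)² = 474.8333
r_1(Δz) = -135.8611 / 474.8333 = -0.286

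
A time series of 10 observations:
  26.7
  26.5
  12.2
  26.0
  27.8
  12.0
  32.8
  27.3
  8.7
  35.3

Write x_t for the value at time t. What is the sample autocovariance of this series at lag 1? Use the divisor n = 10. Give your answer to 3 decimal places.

Mean x̄ = (26.7 + 26.5 + 12.2 + 26.0 + 27.8 + 12.0 + 32.8 + 27.3 + 8.7 + 35.3)/10 = 23.5300
Σ_{t=1}^{9}(x_t−x̄)(x_{t+1}−x̄) = -393.2999
γ_1 = -393.2999 / 10 = -39.330

-39.330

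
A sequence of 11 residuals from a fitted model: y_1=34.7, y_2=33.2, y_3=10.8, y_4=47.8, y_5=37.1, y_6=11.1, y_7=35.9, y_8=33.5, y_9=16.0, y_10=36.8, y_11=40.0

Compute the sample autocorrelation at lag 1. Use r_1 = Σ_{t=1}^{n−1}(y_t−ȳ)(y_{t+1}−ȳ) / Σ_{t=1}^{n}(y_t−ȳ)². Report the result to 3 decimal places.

Mean ȳ = (34.7 + 33.2 + 10.8 + 47.8 + 37.1 + 11.1 + 35.9 + 33.5 + 16.0 + 36.8 + 40.0)/11 = 30.6273
Numerator Σ_{t=1}^{10}(y_t−ȳ)(y_{t+1}−ȳ) = -558.5307
Denominator Σ(y_t−ȳ)² = 1510.4018
r_1 = -558.5307 / 1510.4018 = -0.370

-0.370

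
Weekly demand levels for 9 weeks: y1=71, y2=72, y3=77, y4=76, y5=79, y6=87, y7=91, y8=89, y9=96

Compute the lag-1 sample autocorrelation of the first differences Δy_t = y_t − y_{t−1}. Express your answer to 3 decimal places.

-0.351

First differences Δy: 1, 5, -1, 3, 8, 4, -2, 7
Mean of differences = 3.1250
Numerator Σ(Δy_t−Δȳ)(Δy_{t+1}−Δȳ) = -31.8906
Denominator Σ(Δy_t−Δȳ)² = 90.8750
r_1(Δy) = -31.8906 / 90.8750 = -0.351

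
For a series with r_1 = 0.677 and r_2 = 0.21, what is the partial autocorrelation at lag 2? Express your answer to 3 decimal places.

φ_{22} = (r_2 − r_1²) / (1 − r_1²)
r_1² = (0.677)² = 0.458329
Numerator = 0.21 − 0.4583 = -0.2483; denominator = 1 − 0.4583 = 0.5417
φ_{22} = -0.2483 / 0.5417 = -0.458

-0.458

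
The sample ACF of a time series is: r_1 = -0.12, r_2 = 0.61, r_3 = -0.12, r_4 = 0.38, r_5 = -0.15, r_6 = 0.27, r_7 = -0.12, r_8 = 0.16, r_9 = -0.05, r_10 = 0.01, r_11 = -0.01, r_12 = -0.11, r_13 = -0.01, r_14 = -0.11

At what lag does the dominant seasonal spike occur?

The largest autocorrelation is r_2 = 0.61, with weaker echoes at lags 4 (0.38), 6 (0.27) and 8 (0.16); the remaining lags stay at or below 0.01.
The dominant spike at lag 2 indicates a seasonal period of 2.

2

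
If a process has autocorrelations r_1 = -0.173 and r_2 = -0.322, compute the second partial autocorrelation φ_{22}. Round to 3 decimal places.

-0.363

φ_{22} = (r_2 − r_1²) / (1 − r_1²)
r_1² = (-0.173)² = 0.029929
Numerator = -0.322 − 0.0299 = -0.3519; denominator = 1 − 0.0299 = 0.9701
φ_{22} = -0.3519 / 0.9701 = -0.363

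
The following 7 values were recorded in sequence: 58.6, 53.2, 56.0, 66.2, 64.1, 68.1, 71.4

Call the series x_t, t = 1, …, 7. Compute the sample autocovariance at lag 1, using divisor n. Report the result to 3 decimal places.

Mean x̄ = (58.6 + 53.2 + 56.0 + 66.2 + 64.1 + 68.1 + 71.4)/7 = 62.5143
Σ_{t=1}^{6}(x_t−x̄)(x_{t+1}−x̄) = 137.4598
γ_1 = 137.4598 / 7 = 19.637

19.637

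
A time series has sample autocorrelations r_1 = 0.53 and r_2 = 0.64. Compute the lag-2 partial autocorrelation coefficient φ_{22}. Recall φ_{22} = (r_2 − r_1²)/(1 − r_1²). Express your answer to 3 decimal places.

φ_{22} = (r_2 − r_1²) / (1 − r_1²)
r_1² = (0.53)² = 0.2809
Numerator = 0.64 − 0.2809 = 0.3591; denominator = 1 − 0.2809 = 0.7191
φ_{22} = 0.3591 / 0.7191 = 0.499

0.499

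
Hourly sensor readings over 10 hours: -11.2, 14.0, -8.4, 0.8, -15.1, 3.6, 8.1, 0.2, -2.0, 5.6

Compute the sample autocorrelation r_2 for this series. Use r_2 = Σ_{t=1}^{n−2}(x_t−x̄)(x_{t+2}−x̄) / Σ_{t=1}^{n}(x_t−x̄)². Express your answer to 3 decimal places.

Mean x̄ = (-11.2 + 14.0 − 8.4 + 0.8 − 15.1 + 3.6 + 8.1 + 0.2 − 2.0 + 5.6)/10 = -0.4400
Numerator Σ_{t=1}^{8}(x_t−x̄)(x_{t+2}−x̄) = 93.1908
Denominator Σ(x_t−x̄)² = 732.6840
r_2 = 93.1908 / 732.6840 = 0.127

0.127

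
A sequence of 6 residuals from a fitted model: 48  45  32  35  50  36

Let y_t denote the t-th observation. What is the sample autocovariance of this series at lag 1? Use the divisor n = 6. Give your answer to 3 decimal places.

Mean ȳ = (48 + 45 + 32 + 35 + 50 + 36)/6 = 41.0000
Σ_{t=1}^{5}(y_t−ȳ)(y_{t+1}−ȳ) = -53.0000
γ_1 = -53.0000 / 6 = -8.833

-8.833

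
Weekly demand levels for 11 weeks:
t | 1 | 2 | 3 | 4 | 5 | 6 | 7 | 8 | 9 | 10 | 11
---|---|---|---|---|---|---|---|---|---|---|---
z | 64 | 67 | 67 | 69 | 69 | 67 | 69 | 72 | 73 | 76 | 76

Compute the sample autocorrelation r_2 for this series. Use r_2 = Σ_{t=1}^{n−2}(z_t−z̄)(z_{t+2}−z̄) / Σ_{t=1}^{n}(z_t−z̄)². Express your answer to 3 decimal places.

Mean z̄ = (64 + 67 + 67 + 69 + 69 + 67 + 69 + 72 + 73 + 76 + 76)/11 = 69.9091
Numerator Σ_{t=1}^{9}(z_t−z̄)(z_{t+2}−z̄) = 48.6198
Denominator Σ(z_t−z̄)² = 150.9091
r_2 = 48.6198 / 150.9091 = 0.322

0.322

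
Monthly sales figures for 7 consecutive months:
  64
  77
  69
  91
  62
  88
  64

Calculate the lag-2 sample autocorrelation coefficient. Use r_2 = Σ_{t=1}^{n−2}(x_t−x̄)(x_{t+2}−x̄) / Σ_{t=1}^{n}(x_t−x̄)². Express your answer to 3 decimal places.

Mean x̄ = (64 + 77 + 69 + 91 + 62 + 88 + 64)/7 = 73.5714
Deviations from mean: -9.5714, 3.4286, -4.5714, 17.4286, -11.5714, 14.4286, -9.5714
Numerator Σ_{t=1}^{5}(x_t−x̄)(x_{t+2}−x̄) = 518.6327
Denominator Σ(x_t−x̄)² = 861.7143
r_2 = 518.6327 / 861.7143 = 0.602

0.602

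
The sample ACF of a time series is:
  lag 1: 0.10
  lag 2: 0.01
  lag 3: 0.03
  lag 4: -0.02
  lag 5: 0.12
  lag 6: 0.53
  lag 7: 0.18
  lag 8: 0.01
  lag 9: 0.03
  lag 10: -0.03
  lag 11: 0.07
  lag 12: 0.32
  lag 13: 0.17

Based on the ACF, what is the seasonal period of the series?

The largest autocorrelation is r_6 = 0.53, with a weaker echo at lag 12 (0.32); the remaining lags stay at or below 0.18.
The dominant spike at lag 6 indicates a seasonal period of 6.

6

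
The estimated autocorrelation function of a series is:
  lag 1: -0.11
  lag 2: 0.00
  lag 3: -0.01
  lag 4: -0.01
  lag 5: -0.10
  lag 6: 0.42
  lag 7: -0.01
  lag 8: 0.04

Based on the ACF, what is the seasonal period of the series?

6

The largest autocorrelation is r_6 = 0.42; the remaining lags stay at or below 0.04.
The dominant spike at lag 6 indicates a seasonal period of 6.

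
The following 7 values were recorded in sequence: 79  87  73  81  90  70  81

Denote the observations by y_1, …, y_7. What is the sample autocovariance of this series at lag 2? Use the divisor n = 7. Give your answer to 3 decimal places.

Mean ȳ = (79 + 87 + 73 + 81 + 90 + 70 + 81)/7 = 80.1429
Σ_{t=1}^{5}(y_t−ȳ)(y_{t+2}−ȳ) = -56.6122
γ_2 = -56.6122 / 7 = -8.087

-8.087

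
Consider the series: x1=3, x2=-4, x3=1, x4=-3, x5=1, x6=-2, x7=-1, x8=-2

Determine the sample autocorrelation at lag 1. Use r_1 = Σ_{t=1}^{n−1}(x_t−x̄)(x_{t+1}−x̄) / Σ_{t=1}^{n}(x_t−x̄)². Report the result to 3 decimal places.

Mean x̄ = (3 − 4 + 1 − 3 + 1 − 2 − 1 − 2)/8 = -0.8750
Σ(x_t−x̄)(x_{t+1}−x̄) = (-12.1094) + (-5.8594) + (-3.9844) + (-3.9844) + (-2.1094) + (0.1406) + (0.1406) = -27.7656
Denominator Σ(x_t−x̄)² = 38.8750
r_1 = -27.7656 / 38.8750 = -0.714

-0.714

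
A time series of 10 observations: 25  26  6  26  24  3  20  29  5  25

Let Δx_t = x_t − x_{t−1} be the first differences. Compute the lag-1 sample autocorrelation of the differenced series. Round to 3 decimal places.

First differences Δx: 1, -20, 20, -2, -21, 17, 9, -24, 20
Mean of differences = 0.0000
Numerator Σ(Δx_t−Δx̄)(Δx_{t+1}−Δx̄) = -1318.0000
Denominator Σ(Δx_t−Δx̄)² = 2592.0000
r_1(Δx) = -1318.0000 / 2592.0000 = -0.508

-0.508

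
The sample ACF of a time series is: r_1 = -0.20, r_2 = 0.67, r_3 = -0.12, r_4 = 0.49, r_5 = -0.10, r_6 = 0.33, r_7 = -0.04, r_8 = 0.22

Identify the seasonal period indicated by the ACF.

The largest autocorrelation is r_2 = 0.67, with weaker echoes at lags 4 (0.49), 6 (0.33) and 8 (0.22); the remaining lags stay at or below -0.04.
The dominant spike at lag 2 indicates a seasonal period of 2.

2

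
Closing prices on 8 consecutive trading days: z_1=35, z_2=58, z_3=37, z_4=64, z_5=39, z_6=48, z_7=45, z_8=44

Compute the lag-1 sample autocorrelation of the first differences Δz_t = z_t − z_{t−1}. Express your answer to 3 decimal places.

-0.815

First differences Δz: 23, -21, 27, -25, 9, -3, -1
Mean of differences = 1.2857
Numerator Σ(Δz_t−Δz̄)(Δz_{t+1}−Δz̄) = -1958.9388
Denominator Σ(Δz_t−Δz̄)² = 2403.4286
r_1(Δz) = -1958.9388 / 2403.4286 = -0.815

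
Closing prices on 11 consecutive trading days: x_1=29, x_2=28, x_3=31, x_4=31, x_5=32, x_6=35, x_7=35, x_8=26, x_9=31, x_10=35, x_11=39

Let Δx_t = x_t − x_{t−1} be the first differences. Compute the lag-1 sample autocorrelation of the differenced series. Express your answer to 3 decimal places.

-0.115

First differences Δx: -1, 3, 0, 1, 3, 0, -9, 5, 4, 4
Mean of differences = 1.0000
Numerator Σ(Δx_t−Δx̄)(Δx_{t+1}−Δx̄) = -17.0000
Denominator Σ(Δx_t−Δx̄)² = 148.0000
r_1(Δx) = -17.0000 / 148.0000 = -0.115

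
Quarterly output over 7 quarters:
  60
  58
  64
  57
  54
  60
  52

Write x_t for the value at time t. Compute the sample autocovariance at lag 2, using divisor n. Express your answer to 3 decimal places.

Mean x̄ = (60 + 58 + 64 + 57 + 54 + 60 + 52)/7 = 57.8571
Σ_{t=1}^{5}(x_t−x̄)(x_{t+2}−x̄) = 10.1020
γ_2 = 10.1020 / 7 = 1.443

1.443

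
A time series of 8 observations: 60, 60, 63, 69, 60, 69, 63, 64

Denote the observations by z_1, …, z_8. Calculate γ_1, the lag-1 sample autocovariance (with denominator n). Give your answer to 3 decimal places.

Mean z̄ = (60 + 60 + 63 + 69 + 60 + 69 + 63 + 64)/8 = 63.5000
Deviations: -3.5000, -3.5000, -0.5000, 5.5000, -3.5000, 5.5000, -0.5000, 0.5000
Σ_{t=1}^{7}(z_t−z̄)(z_{t+1}−z̄) = -30.2500
γ_1 = -30.2500 / 8 = -3.781

-3.781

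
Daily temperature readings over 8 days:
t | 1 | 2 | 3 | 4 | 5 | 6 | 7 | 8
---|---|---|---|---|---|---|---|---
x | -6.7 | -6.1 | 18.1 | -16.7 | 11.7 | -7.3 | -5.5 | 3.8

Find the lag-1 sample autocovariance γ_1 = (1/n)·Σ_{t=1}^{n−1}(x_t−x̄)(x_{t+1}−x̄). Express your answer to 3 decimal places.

Mean x̄ = (-6.7 − 6.1 + 18.1 − 16.7 + 11.7 − 7.3 − 5.5 + 3.8)/8 = -1.0875
Σ_{t=1}^{7}(x_t−x̄)(x_{t+1}−x̄) = -640.8502
γ_1 = -640.8502 / 8 = -80.106

-80.106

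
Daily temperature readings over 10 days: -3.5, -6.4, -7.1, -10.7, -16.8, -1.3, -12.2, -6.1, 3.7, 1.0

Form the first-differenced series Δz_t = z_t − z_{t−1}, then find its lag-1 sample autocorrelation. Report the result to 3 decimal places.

First differences Δz: -2.9, -0.7, -3.6, -6.1, 15.5, -10.9, 6.1, 9.8, -2.7
Mean of differences = 0.5000
Numerator Σ(Δz_t−Δz̄)(Δz_{t+1}−Δz̄) = -275.4600
Denominator Σ(Δz_t−Δz̄)² = 556.4200
r_1(Δz) = -275.4600 / 556.4200 = -0.495

-0.495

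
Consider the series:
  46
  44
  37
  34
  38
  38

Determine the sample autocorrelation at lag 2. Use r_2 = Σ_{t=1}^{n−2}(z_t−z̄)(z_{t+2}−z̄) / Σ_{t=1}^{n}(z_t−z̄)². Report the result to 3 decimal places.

Mean z̄ = (46 + 44 + 37 + 34 + 38 + 38)/6 = 39.5000
Numerator Σ_{t=1}^{4}(z_t−z̄)(z_{t+2}−z̄) = -29.0000
Denominator Σ(z_t−z̄)² = 103.5000
r_2 = -29.0000 / 103.5000 = -0.280

-0.280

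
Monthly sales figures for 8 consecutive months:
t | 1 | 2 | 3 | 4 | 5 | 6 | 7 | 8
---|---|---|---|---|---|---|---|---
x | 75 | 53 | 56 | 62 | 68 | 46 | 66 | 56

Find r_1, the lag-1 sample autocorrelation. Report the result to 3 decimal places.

Mean x̄ = (75 + 53 + 56 + 62 + 68 + 46 + 66 + 56)/8 = 60.2500
Deviations from mean: 14.7500, -7.2500, -4.2500, 1.7500, 7.7500, -14.2500, 5.7500, -4.2500
Σ(x_t−x̄)(x_{t+1}−x̄) = (-106.9375) + (30.8125) + (-7.4375) + (13.5625) + (-110.4375) + (-81.9375) + (-24.4375) = -286.8125
Denominator Σ(x_t−x̄)² = 605.5000
r_1 = -286.8125 / 605.5000 = -0.474

-0.474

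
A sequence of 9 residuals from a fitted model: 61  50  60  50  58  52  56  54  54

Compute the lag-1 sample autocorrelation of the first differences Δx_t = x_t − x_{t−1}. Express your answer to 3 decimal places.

-0.845

First differences Δx: -11, 10, -10, 8, -6, 4, -2, 0
Mean of differences = -0.8750
Numerator Σ(Δx_t−Δx̄)(Δx_{t+1}−Δx̄) = -367.2656
Denominator Σ(Δx_t−Δx̄)² = 434.8750
r_1(Δx) = -367.2656 / 434.8750 = -0.845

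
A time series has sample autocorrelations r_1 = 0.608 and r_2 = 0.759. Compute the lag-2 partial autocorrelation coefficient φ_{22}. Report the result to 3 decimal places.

φ_{22} = (r_2 − r_1²) / (1 − r_1²)
r_1² = (0.608)² = 0.369664
Numerator = 0.759 − 0.3697 = 0.3893; denominator = 1 − 0.3697 = 0.6303
φ_{22} = 0.3893 / 0.6303 = 0.618

0.618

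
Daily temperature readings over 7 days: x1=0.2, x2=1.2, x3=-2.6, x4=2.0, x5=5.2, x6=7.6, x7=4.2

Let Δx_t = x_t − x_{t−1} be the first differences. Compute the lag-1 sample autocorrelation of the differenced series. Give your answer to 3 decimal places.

-0.191

First differences Δx: 1.0, -3.8, 4.6, 3.2, 2.4, -3.4
Mean of differences = 0.6667
Numerator Σ(Δx_t−Δx̄)(Δx_{t+1}−Δx̄) = -11.7511
Denominator Σ(Δx_t−Δx̄)² = 61.4933
r_1(Δx) = -11.7511 / 61.4933 = -0.191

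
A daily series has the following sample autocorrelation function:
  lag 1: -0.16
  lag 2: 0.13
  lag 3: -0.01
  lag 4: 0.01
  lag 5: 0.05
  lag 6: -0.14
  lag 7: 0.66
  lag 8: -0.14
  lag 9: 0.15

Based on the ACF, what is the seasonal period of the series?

The largest autocorrelation is r_7 = 0.66; the remaining lags stay at or below 0.15.
The dominant spike at lag 7 indicates a seasonal period of 7.

7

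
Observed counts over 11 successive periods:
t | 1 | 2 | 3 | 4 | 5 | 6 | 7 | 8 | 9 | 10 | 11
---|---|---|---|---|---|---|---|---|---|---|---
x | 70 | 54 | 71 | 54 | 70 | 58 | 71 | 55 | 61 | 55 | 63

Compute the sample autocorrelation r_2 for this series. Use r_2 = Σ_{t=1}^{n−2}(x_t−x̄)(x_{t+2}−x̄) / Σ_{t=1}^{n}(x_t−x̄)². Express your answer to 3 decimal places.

0.710

Mean x̄ = (70 + 54 + 71 + 54 + 70 + 58 + 71 + 55 + 61 + 55 + 63)/11 = 62.0000
Numerator Σ_{t=1}^{9}(x_t−x̄)(x_{t+2}−x̄) = 379.0000
Denominator Σ(x_t−x̄)² = 534.0000
r_2 = 379.0000 / 534.0000 = 0.710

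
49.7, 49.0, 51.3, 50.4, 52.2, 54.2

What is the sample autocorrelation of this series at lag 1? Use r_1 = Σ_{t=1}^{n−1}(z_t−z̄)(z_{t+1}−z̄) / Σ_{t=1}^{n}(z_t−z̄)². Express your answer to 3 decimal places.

0.286

Mean z̄ = (49.7 + 49.0 + 51.3 + 50.4 + 52.2 + 54.2)/6 = 51.1333
Deviations from mean: -1.4333, -2.1333, 0.1667, -0.7333, 1.0667, 3.0667
Numerator Σ_{t=1}^{5}(z_t−z̄)(z_{t+1}−z̄) = 5.0689
Denominator Σ(z_t−z̄)² = 17.7133
r_1 = 5.0689 / 17.7133 = 0.286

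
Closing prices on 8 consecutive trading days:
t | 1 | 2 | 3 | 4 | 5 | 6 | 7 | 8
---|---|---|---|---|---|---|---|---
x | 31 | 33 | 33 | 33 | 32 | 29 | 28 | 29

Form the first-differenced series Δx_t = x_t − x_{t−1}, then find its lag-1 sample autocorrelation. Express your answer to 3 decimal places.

0.226

First differences Δx: 2, 0, 0, -1, -3, -1, 1
Mean of differences = -0.2857
Numerator Σ(Δx_t−Δx̄)(Δx_{t+1}−Δx̄) = 3.4898
Denominator Σ(Δx_t−Δx̄)² = 15.4286
r_1(Δx) = 3.4898 / 15.4286 = 0.226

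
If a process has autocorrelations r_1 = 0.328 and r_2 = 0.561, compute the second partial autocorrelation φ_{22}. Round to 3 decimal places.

0.508

φ_{22} = (r_2 − r_1²) / (1 − r_1²)
r_1² = (0.328)² = 0.107584
Numerator = 0.561 − 0.1076 = 0.4534; denominator = 1 − 0.1076 = 0.8924
φ_{22} = 0.4534 / 0.8924 = 0.508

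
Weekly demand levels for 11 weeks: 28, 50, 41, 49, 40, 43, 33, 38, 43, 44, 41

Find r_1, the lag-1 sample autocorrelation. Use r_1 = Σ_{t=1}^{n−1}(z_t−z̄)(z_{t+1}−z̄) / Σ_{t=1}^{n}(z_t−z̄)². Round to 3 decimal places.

-0.291

Mean z̄ = (28 + 50 + 41 + 49 + 40 + 43 + 33 + 38 + 43 + 44 + 41)/11 = 40.9091
Numerator Σ_{t=1}^{10}(z_t−z̄)(z_{t+1}−z̄) = -117.9174
Denominator Σ(z_t−z̄)² = 404.9091
r_1 = -117.9174 / 404.9091 = -0.291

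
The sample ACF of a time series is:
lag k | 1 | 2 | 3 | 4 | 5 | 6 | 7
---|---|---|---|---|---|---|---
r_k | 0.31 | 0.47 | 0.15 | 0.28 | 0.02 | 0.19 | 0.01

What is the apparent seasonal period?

The largest autocorrelation is r_2 = 0.47; the remaining lags stay at or below 0.31.
The dominant spike at lag 2 indicates a seasonal period of 2.

2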